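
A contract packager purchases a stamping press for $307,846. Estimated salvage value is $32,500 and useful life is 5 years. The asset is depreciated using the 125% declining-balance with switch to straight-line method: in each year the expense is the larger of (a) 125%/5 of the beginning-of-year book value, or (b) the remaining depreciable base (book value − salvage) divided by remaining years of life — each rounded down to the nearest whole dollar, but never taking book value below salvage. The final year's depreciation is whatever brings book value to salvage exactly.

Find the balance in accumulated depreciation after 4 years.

Depreciable base = $307,846 − $32,500 = $275,346.
Year 1: DB = ⌊$307,846 × 125%/5⌋ = $76,961; SL = ⌊$275,346/5⌋ = $55,069 → take DB $76,961. Book value $230,885.
Year 2: DB = ⌊$230,885 × 125%/5⌋ = $57,721; SL = ⌊$198,385/4⌋ = $49,596 → take DB $57,721. Book value $173,164.
Year 3: DB = ⌊$173,164 × 125%/5⌋ = $43,291; SL = ⌊$140,664/3⌋ = $46,888 → take SL $46,888. Book value $126,276.
Year 4: DB = ⌊$126,276 × 125%/5⌋ = $31,569; SL = ⌊$93,776/2⌋ = $46,888 → take SL $46,888. Book value $79,388.
Accumulated through year 4 = $307,846 − $79,388 = $228,458.

$228,458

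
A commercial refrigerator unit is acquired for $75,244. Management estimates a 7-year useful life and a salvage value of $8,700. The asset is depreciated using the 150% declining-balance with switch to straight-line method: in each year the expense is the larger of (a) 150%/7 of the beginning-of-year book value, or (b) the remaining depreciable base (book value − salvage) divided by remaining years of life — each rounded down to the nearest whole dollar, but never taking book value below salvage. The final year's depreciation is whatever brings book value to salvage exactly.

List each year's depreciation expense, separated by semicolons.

$16,123; $12,668; $9,954; $7,821; $6,659; $6,659; $6,660

Depreciable base = $75,244 − $8,700 = $66,544.
Year 1: DB = ⌊$75,244 × 150%/7⌋ = $16,123; SL = ⌊$66,544/7⌋ = $9,506 → take DB $16,123. Book value $59,121.
Year 2: DB = ⌊$59,121 × 150%/7⌋ = $12,668; SL = ⌊$50,421/6⌋ = $8,403 → take DB $12,668. Book value $46,453.
Year 3: DB = ⌊$46,453 × 150%/7⌋ = $9,954; SL = ⌊$37,753/5⌋ = $7,550 → take DB $9,954. Book value $36,499.
Year 4: DB = ⌊$36,499 × 150%/7⌋ = $7,821; SL = ⌊$27,799/4⌋ = $6,949 → take DB $7,821. Book value $28,678.
Year 5: DB = ⌊$28,678 × 150%/7⌋ = $6,145; SL = ⌊$19,978/3⌋ = $6,659 → take SL $6,659. Book value $22,019.
Year 6: DB = ⌊$22,019 × 150%/7⌋ = $4,718; SL = ⌊$13,319/2⌋ = $6,659 → take SL $6,659. Book value $15,360.
Year 7 (final): $15,360 − $8,700 = $6,660. Book value $8,700.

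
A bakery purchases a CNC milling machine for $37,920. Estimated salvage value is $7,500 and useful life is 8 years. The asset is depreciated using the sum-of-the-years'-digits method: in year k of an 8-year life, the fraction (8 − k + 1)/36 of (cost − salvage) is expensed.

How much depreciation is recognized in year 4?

Depreciable base = $37,920 − $7,500 = $30,420.
Sum of the years' digits = 8+7+6+5+4+3+2+1 = 36.
Year 1: $30,420 × 8/36 = $6,760. Book value $31,160.
Year 2: $30,420 × 7/36 = $5,915. Book value $25,245.
Year 3: $30,420 × 6/36 = $5,070. Book value $20,175.
Year 4: $30,420 × 5/36 = $4,225. Book value $15,950.

$4,225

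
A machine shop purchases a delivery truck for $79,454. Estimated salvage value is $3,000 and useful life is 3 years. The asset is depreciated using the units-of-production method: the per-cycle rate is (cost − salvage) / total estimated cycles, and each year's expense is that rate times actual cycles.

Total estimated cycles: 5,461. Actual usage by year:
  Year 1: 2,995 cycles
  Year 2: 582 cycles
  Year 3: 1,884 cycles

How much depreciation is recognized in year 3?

$26,376

Depreciable base = $79,454 − $3,000 = $76,454.
Rate = $76,454 / 5,461 cycles = $14 per cycle.
Year 1: 2,995 × $14 = $41,930. Book value $37,524.
Year 2: 582 × $14 = $8,148. Book value $29,376.
Year 3: 1,884 × $14 = $26,376. Book value $3,000.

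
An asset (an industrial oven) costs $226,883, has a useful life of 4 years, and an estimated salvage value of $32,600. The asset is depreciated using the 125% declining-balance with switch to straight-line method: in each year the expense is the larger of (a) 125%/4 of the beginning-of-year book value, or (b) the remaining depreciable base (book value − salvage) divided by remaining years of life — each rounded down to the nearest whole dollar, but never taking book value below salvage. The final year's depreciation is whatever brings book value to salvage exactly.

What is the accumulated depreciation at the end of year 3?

$156,963

Depreciable base = $226,883 − $32,600 = $194,283.
Year 1: DB = ⌊$226,883 × 125%/4⌋ = $70,900; SL = ⌊$194,283/4⌋ = $48,570 → take DB $70,900. Book value $155,983.
Year 2: DB = ⌊$155,983 × 125%/4⌋ = $48,744; SL = ⌊$123,383/3⌋ = $41,127 → take DB $48,744. Book value $107,239.
Year 3: DB = ⌊$107,239 × 125%/4⌋ = $33,512; SL = ⌊$74,639/2⌋ = $37,319 → take SL $37,319. Book value $69,920.
Accumulated through year 3 = $226,883 − $69,920 = $156,963.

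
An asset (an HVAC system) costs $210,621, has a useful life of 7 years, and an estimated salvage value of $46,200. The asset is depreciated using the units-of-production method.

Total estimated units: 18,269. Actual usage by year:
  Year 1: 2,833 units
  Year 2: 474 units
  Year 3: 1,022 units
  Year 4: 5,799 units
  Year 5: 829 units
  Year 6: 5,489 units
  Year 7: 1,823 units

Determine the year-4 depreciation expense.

$52,191

Depreciable base = $210,621 − $46,200 = $164,421.
Rate = $164,421 / 18,269 units = $9 per unit.
Year 1: 2,833 × $9 = $25,497. Book value $185,124.
Year 2: 474 × $9 = $4,266. Book value $180,858.
Year 3: 1,022 × $9 = $9,198. Book value $171,660.
Year 4: 5,799 × $9 = $52,191. Book value $119,469.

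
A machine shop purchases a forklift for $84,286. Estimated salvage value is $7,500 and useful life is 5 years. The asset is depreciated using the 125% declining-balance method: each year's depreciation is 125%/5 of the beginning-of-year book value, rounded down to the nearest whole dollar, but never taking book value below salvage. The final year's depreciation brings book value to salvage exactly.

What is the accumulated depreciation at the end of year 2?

$36,874

Depreciable base = $84,286 − $7,500 = $76,786.
Year 1: ⌊$84,286 × 125%/5⌋ = $21,071. Book value $63,215.
Year 2: ⌊$63,215 × 125%/5⌋ = $15,803. Book value $47,412.
Accumulated through year 2 = $84,286 − $47,412 = $36,874.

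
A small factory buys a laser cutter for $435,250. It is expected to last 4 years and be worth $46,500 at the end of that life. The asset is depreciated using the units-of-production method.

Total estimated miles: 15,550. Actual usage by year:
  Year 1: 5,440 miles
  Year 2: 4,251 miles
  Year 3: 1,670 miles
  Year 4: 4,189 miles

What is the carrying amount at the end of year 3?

Depreciable base = $435,250 − $46,500 = $388,750.
Rate = $388,750 / 15,550 miles = $25 per mile.
Year 1: 5,440 × $25 = $136,000. Book value $299,250.
Year 2: 4,251 × $25 = $106,275. Book value $192,975.
Year 3: 1,670 × $25 = $41,750. Book value $151,225.

$151,225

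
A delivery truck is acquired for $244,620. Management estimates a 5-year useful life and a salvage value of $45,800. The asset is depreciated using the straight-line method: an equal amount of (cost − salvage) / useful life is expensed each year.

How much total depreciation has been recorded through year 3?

$119,292

Depreciable base = $244,620 − $45,800 = $198,820.
Annual expense = $198,820 / 5 = $39,764.
End of year 1: book value $204,856.
End of year 2: book value $165,092.
End of year 3: book value $125,328.
Accumulated through year 3 = $244,620 − $125,328 = $119,292.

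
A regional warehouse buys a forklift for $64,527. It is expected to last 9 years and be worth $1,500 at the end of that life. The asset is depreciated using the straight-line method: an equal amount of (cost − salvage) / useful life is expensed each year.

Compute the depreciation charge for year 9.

Depreciable base = $64,527 − $1,500 = $63,027.
Annual expense = $63,027 / 9 = $7,003.

$7,003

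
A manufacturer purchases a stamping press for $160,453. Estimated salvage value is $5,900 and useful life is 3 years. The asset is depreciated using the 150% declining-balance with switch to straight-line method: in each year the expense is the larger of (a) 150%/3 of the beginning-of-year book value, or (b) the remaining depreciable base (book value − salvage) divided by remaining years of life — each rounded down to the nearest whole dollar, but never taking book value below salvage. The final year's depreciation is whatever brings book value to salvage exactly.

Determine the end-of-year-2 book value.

Depreciable base = $160,453 − $5,900 = $154,553.
Year 1: DB = ⌊$160,453 × 150%/3⌋ = $80,226; SL = ⌊$154,553/3⌋ = $51,517 → take DB $80,226. Book value $80,227.
Year 2: DB = ⌊$80,227 × 150%/3⌋ = $40,113; SL = ⌊$74,327/2⌋ = $37,163 → take DB $40,113. Book value $40,114.

$40,114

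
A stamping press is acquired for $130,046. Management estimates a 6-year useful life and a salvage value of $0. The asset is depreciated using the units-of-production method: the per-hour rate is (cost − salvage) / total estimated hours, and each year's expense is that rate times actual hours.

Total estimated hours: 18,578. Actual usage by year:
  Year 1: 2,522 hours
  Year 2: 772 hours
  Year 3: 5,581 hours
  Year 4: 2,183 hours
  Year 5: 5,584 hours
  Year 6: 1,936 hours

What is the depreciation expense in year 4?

$15,281

Depreciable base = $130,046 − $0 = $130,046.
Rate = $130,046 / 18,578 hours = $7 per hour.
Year 1: 2,522 × $7 = $17,654. Book value $112,392.
Year 2: 772 × $7 = $5,404. Book value $106,988.
Year 3: 5,581 × $7 = $39,067. Book value $67,921.
Year 4: 2,183 × $7 = $15,281. Book value $52,640.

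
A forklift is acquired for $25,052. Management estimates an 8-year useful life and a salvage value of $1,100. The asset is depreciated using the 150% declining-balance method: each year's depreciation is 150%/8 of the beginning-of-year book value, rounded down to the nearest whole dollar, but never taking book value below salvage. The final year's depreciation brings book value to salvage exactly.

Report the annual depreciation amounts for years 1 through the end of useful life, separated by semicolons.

Depreciable base = $25,052 − $1,100 = $23,952.
Year 1: ⌊$25,052 × 150%/8⌋ = $4,697. Book value $20,355.
Year 2: ⌊$20,355 × 150%/8⌋ = $3,816. Book value $16,539.
Year 3: ⌊$16,539 × 150%/8⌋ = $3,101. Book value $13,438.
Year 4: ⌊$13,438 × 150%/8⌋ = $2,519. Book value $10,919.
Year 5: ⌊$10,919 × 150%/8⌋ = $2,047. Book value $8,872.
Year 6: ⌊$8,872 × 150%/8⌋ = $1,663. Book value $7,209.
Year 7: ⌊$7,209 × 150%/8⌋ = $1,351. Book value $5,858.
Year 8 (final): $5,858 − $1,100 = $4,758. Book value $1,100.

$4,697; $3,816; $3,101; $2,519; $2,047; $1,663; $1,351; $4,758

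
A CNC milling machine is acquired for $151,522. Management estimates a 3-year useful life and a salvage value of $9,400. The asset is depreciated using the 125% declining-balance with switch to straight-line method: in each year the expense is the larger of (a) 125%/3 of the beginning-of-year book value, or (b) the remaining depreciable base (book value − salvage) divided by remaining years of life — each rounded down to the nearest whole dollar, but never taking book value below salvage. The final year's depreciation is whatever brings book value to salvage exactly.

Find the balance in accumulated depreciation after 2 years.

Depreciable base = $151,522 − $9,400 = $142,122.
Year 1: DB = ⌊$151,522 × 125%/3⌋ = $63,134; SL = ⌊$142,122/3⌋ = $47,374 → take DB $63,134. Book value $88,388.
Year 2: DB = ⌊$88,388 × 125%/3⌋ = $36,828; SL = ⌊$78,988/2⌋ = $39,494 → take SL $39,494. Book value $48,894.
Accumulated through year 2 = $151,522 − $48,894 = $102,628.

$102,628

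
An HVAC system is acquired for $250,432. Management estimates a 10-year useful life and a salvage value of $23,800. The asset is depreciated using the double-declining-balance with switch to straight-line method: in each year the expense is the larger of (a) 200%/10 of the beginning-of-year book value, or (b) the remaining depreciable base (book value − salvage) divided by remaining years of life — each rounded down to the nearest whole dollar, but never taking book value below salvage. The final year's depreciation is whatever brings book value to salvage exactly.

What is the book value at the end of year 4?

$102,578

Depreciable base = $250,432 − $23,800 = $226,632.
Year 1: DB = ⌊$250,432 × 200%/10⌋ = $50,086; SL = ⌊$226,632/10⌋ = $22,663 → take DB $50,086. Book value $200,346.
Year 2: DB = ⌊$200,346 × 200%/10⌋ = $40,069; SL = ⌊$176,546/9⌋ = $19,616 → take DB $40,069. Book value $160,277.
Year 3: DB = ⌊$160,277 × 200%/10⌋ = $32,055; SL = ⌊$136,477/8⌋ = $17,059 → take DB $32,055. Book value $128,222.
Year 4: DB = ⌊$128,222 × 200%/10⌋ = $25,644; SL = ⌊$104,422/7⌋ = $14,917 → take DB $25,644. Book value $102,578.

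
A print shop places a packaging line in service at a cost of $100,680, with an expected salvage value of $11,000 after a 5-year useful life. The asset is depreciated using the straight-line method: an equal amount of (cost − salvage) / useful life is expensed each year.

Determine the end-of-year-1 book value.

Depreciable base = $100,680 − $11,000 = $89,680.
Annual expense = $89,680 / 5 = $17,936.
End of year 1: book value $82,744.

$82,744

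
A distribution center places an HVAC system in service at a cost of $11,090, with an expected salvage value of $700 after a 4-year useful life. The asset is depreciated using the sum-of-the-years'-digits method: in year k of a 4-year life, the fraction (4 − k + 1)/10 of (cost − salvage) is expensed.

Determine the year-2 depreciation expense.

$3,117

Depreciable base = $11,090 − $700 = $10,390.
Sum of the years' digits = 4+3+2+1 = 10.
Year 1: $10,390 × 4/10 = $4,156. Book value $6,934.
Year 2: $10,390 × 3/10 = $3,117. Book value $3,817.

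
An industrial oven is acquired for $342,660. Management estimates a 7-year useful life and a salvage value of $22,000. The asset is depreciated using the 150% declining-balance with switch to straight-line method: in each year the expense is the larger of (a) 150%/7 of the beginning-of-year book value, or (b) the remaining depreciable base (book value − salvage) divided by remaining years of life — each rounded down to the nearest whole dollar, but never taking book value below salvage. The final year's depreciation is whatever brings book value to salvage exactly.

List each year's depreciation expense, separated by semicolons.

Depreciable base = $342,660 − $22,000 = $320,660.
Year 1: DB = ⌊$342,660 × 150%/7⌋ = $73,427; SL = ⌊$320,660/7⌋ = $45,808 → take DB $73,427. Book value $269,233.
Year 2: DB = ⌊$269,233 × 150%/7⌋ = $57,692; SL = ⌊$247,233/6⌋ = $41,205 → take DB $57,692. Book value $211,541.
Year 3: DB = ⌊$211,541 × 150%/7⌋ = $45,330; SL = ⌊$189,541/5⌋ = $37,908 → take DB $45,330. Book value $166,211.
Year 4: DB = ⌊$166,211 × 150%/7⌋ = $35,616; SL = ⌊$144,211/4⌋ = $36,052 → take SL $36,052. Book value $130,159.
Year 5: DB = ⌊$130,159 × 150%/7⌋ = $27,891; SL = ⌊$108,159/3⌋ = $36,053 → take SL $36,053. Book value $94,106.
Year 6: DB = ⌊$94,106 × 150%/7⌋ = $20,165; SL = ⌊$72,106/2⌋ = $36,053 → take SL $36,053. Book value $58,053.
Year 7 (final): $58,053 − $22,000 = $36,053. Book value $22,000.

$73,427; $57,692; $45,330; $36,052; $36,053; $36,053; $36,053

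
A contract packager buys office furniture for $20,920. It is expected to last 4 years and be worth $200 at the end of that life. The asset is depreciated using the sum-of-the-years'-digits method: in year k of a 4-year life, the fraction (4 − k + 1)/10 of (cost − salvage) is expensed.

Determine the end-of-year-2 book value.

Depreciable base = $20,920 − $200 = $20,720.
Sum of the years' digits = 4+3+2+1 = 10.
Year 1: $20,720 × 4/10 = $8,288. Book value $12,632.
Year 2: $20,720 × 3/10 = $6,216. Book value $6,416.

$6,416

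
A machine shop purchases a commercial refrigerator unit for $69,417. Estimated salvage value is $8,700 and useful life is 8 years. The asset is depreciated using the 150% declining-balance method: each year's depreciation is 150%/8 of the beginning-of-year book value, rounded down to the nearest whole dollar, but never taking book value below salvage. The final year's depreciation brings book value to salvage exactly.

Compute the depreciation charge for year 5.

Depreciable base = $69,417 − $8,700 = $60,717.
Year 1: ⌊$69,417 × 150%/8⌋ = $13,015. Book value $56,402.
Year 2: ⌊$56,402 × 150%/8⌋ = $10,575. Book value $45,827.
Year 3: ⌊$45,827 × 150%/8⌋ = $8,592. Book value $37,235.
Year 4: ⌊$37,235 × 150%/8⌋ = $6,981. Book value $30,254.
Year 5: ⌊$30,254 × 150%/8⌋ = $5,672. Book value $24,582.

$5,672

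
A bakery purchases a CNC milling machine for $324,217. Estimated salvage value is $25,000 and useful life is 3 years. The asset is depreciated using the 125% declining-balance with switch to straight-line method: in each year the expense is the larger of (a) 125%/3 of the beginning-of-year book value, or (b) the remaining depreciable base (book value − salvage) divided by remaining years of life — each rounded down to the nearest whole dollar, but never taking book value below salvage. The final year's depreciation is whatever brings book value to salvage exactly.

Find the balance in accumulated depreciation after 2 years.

Depreciable base = $324,217 − $25,000 = $299,217.
Year 1: DB = ⌊$324,217 × 125%/3⌋ = $135,090; SL = ⌊$299,217/3⌋ = $99,739 → take DB $135,090. Book value $189,127.
Year 2: DB = ⌊$189,127 × 125%/3⌋ = $78,802; SL = ⌊$164,127/2⌋ = $82,063 → take SL $82,063. Book value $107,064.
Accumulated through year 2 = $324,217 − $107,064 = $217,153.

$217,153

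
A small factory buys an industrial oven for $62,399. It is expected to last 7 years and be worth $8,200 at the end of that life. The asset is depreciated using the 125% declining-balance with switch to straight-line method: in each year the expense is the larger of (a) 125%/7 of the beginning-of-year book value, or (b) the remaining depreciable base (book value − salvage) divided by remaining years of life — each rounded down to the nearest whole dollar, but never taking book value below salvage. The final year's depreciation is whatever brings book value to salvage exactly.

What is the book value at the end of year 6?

$14,797

Depreciable base = $62,399 − $8,200 = $54,199.
Year 1: DB = ⌊$62,399 × 125%/7⌋ = $11,142; SL = ⌊$54,199/7⌋ = $7,742 → take DB $11,142. Book value $51,257.
Year 2: DB = ⌊$51,257 × 125%/7⌋ = $9,153; SL = ⌊$43,057/6⌋ = $7,176 → take DB $9,153. Book value $42,104.
Year 3: DB = ⌊$42,104 × 125%/7⌋ = $7,518; SL = ⌊$33,904/5⌋ = $6,780 → take DB $7,518. Book value $34,586.
Year 4: DB = ⌊$34,586 × 125%/7⌋ = $6,176; SL = ⌊$26,386/4⌋ = $6,596 → take SL $6,596. Book value $27,990.
Year 5: DB = ⌊$27,990 × 125%/7⌋ = $4,998; SL = ⌊$19,790/3⌋ = $6,596 → take SL $6,596. Book value $21,394.
Year 6: DB = ⌊$21,394 × 125%/7⌋ = $3,820; SL = ⌊$13,194/2⌋ = $6,597 → take SL $6,597. Book value $14,797.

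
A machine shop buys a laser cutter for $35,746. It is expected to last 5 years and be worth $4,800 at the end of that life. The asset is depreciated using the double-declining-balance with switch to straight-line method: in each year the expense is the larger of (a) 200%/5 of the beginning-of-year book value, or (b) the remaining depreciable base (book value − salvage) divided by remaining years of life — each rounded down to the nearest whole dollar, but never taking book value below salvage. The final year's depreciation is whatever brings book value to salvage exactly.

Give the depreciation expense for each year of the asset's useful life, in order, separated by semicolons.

Depreciable base = $35,746 − $4,800 = $30,946.
Year 1: DB = ⌊$35,746 × 200%/5⌋ = $14,298; SL = ⌊$30,946/5⌋ = $6,189 → take DB $14,298. Book value $21,448.
Year 2: DB = ⌊$21,448 × 200%/5⌋ = $8,579; SL = ⌊$16,648/4⌋ = $4,162 → take DB $8,579. Book value $12,869.
Year 3: DB = ⌊$12,869 × 200%/5⌋ = $5,147; SL = ⌊$8,069/3⌋ = $2,689 → take DB $5,147. Book value $7,722.
Year 4: DB = ⌊$7,722 × 200%/5⌋ = $3,088; SL = ⌊$2,922/2⌋ = $1,461 → take DB $3,088, capped at $2,922. Book value $4,800.
Year 5 (final): $4,800 − $4,800 = $0. Book value $4,800.

$14,298; $8,579; $5,147; $2,922; $0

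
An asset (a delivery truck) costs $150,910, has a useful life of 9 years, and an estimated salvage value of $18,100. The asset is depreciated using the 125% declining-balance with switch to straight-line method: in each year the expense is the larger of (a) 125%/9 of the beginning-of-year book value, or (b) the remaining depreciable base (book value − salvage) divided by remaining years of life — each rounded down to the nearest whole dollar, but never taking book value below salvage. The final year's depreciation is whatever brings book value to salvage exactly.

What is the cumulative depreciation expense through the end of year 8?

$119,834

Depreciable base = $150,910 − $18,100 = $132,810.
Year 1: DB = ⌊$150,910 × 125%/9⌋ = $20,959; SL = ⌊$132,810/9⌋ = $14,756 → take DB $20,959. Book value $129,951.
Year 2: DB = ⌊$129,951 × 125%/9⌋ = $18,048; SL = ⌊$111,851/8⌋ = $13,981 → take DB $18,048. Book value $111,903.
Year 3: DB = ⌊$111,903 × 125%/9⌋ = $15,542; SL = ⌊$93,803/7⌋ = $13,400 → take DB $15,542. Book value $96,361.
Year 4: DB = ⌊$96,361 × 125%/9⌋ = $13,383; SL = ⌊$78,261/6⌋ = $13,043 → take DB $13,383. Book value $82,978.
Year 5: DB = ⌊$82,978 × 125%/9⌋ = $11,524; SL = ⌊$64,878/5⌋ = $12,975 → take SL $12,975. Book value $70,003.
Year 6: DB = ⌊$70,003 × 125%/9⌋ = $9,722; SL = ⌊$51,903/4⌋ = $12,975 → take SL $12,975. Book value $57,028.
Year 7: DB = ⌊$57,028 × 125%/9⌋ = $7,920; SL = ⌊$38,928/3⌋ = $12,976 → take SL $12,976. Book value $44,052.
Year 8: DB = ⌊$44,052 × 125%/9⌋ = $6,118; SL = ⌊$25,952/2⌋ = $12,976 → take SL $12,976. Book value $31,076.
Accumulated through year 8 = $150,910 − $31,076 = $119,834.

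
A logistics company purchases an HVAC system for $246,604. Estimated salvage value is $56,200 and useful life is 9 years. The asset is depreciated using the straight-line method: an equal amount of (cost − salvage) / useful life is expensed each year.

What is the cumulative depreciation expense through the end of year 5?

Depreciable base = $246,604 − $56,200 = $190,404.
Annual expense = $190,404 / 9 = $21,156.
End of year 1: book value $225,448.
End of year 2: book value $204,292.
End of year 3: book value $183,136.
End of year 4: book value $161,980.
End of year 5: book value $140,824.
Accumulated through year 5 = $246,604 − $140,824 = $105,780.

$105,780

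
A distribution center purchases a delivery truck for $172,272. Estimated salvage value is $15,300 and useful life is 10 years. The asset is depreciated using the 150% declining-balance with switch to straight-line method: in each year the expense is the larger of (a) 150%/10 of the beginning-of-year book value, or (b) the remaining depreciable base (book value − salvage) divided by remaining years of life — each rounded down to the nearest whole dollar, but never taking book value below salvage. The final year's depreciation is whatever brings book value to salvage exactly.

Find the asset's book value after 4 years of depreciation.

$89,929

Depreciable base = $172,272 − $15,300 = $156,972.
Year 1: DB = ⌊$172,272 × 150%/10⌋ = $25,840; SL = ⌊$156,972/10⌋ = $15,697 → take DB $25,840. Book value $146,432.
Year 2: DB = ⌊$146,432 × 150%/10⌋ = $21,964; SL = ⌊$131,132/9⌋ = $14,570 → take DB $21,964. Book value $124,468.
Year 3: DB = ⌊$124,468 × 150%/10⌋ = $18,670; SL = ⌊$109,168/8⌋ = $13,646 → take DB $18,670. Book value $105,798.
Year 4: DB = ⌊$105,798 × 150%/10⌋ = $15,869; SL = ⌊$90,498/7⌋ = $12,928 → take DB $15,869. Book value $89,929.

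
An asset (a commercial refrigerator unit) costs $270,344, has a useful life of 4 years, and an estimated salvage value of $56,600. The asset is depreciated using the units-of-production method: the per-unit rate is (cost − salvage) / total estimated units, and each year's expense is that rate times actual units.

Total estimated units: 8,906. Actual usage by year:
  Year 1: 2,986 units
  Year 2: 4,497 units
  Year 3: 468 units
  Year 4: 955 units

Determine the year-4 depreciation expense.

$22,920

Depreciable base = $270,344 − $56,600 = $213,744.
Rate = $213,744 / 8,906 units = $24 per unit.
Year 1: 2,986 × $24 = $71,664. Book value $198,680.
Year 2: 4,497 × $24 = $107,928. Book value $90,752.
Year 3: 468 × $24 = $11,232. Book value $79,520.
Year 4: 955 × $24 = $22,920. Book value $56,600.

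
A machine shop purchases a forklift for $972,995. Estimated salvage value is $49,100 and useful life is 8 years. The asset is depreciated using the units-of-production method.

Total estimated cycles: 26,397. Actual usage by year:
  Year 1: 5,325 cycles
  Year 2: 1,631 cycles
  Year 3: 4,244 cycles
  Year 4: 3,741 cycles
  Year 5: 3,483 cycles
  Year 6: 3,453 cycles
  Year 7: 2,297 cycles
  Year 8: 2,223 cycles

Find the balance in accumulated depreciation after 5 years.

$644,840

Depreciable base = $972,995 − $49,100 = $923,895.
Rate = $923,895 / 26,397 cycles = $35 per cycle.
Year 1: 5,325 × $35 = $186,375. Book value $786,620.
Year 2: 1,631 × $35 = $57,085. Book value $729,535.
Year 3: 4,244 × $35 = $148,540. Book value $580,995.
Year 4: 3,741 × $35 = $130,935. Book value $450,060.
Year 5: 3,483 × $35 = $121,905. Book value $328,155.
Accumulated through year 5 = $972,995 − $328,155 = $644,840.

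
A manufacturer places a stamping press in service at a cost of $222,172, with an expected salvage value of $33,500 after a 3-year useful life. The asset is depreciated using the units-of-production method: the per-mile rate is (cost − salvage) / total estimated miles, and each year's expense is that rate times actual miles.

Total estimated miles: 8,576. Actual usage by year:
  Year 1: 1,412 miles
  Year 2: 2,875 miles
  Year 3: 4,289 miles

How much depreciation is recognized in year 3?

Depreciable base = $222,172 − $33,500 = $188,672.
Rate = $188,672 / 8,576 miles = $22 per mile.
Year 1: 1,412 × $22 = $31,064. Book value $191,108.
Year 2: 2,875 × $22 = $63,250. Book value $127,858.
Year 3: 4,289 × $22 = $94,358. Book value $33,500.

$94,358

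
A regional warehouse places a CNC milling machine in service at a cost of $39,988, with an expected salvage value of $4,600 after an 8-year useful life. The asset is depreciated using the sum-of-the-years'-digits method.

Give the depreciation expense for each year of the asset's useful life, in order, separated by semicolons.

$7,864; $6,881; $5,898; $4,915; $3,932; $2,949; $1,966; $983

Depreciable base = $39,988 − $4,600 = $35,388.
Sum of the years' digits = 8+7+6+5+4+3+2+1 = 36.
Year 1: $35,388 × 8/36 = $7,864. Book value $32,124.
Year 2: $35,388 × 7/36 = $6,881. Book value $25,243.
Year 3: $35,388 × 6/36 = $5,898. Book value $19,345.
Year 4: $35,388 × 5/36 = $4,915. Book value $14,430.
Year 5: $35,388 × 4/36 = $3,932. Book value $10,498.
Year 6: $35,388 × 3/36 = $2,949. Book value $7,549.
Year 7: $35,388 × 2/36 = $1,966. Book value $5,583.
Year 8: $35,388 × 1/36 = $983. Book value $4,600.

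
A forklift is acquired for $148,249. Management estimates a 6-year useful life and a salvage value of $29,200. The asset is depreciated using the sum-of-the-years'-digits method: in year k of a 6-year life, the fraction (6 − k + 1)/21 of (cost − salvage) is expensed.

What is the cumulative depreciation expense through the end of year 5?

Depreciable base = $148,249 − $29,200 = $119,049.
Sum of the years' digits = 6+5+4+3+2+1 = 21.
Year 1: $119,049 × 6/21 = $34,014. Book value $114,235.
Year 2: $119,049 × 5/21 = $28,345. Book value $85,890.
Year 3: $119,049 × 4/21 = $22,676. Book value $63,214.
Year 4: $119,049 × 3/21 = $17,007. Book value $46,207.
Year 5: $119,049 × 2/21 = $11,338. Book value $34,869.
Accumulated through year 5 = $148,249 − $34,869 = $113,380.

$113,380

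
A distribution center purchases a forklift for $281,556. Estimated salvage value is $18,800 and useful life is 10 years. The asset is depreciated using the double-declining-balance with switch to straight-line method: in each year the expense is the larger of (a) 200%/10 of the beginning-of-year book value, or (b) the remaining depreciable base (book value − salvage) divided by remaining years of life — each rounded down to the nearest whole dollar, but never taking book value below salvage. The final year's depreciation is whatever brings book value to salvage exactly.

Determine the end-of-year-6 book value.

Depreciable base = $281,556 − $18,800 = $262,756.
Year 1: DB = ⌊$281,556 × 200%/10⌋ = $56,311; SL = ⌊$262,756/10⌋ = $26,275 → take DB $56,311. Book value $225,245.
Year 2: DB = ⌊$225,245 × 200%/10⌋ = $45,049; SL = ⌊$206,445/9⌋ = $22,938 → take DB $45,049. Book value $180,196.
Year 3: DB = ⌊$180,196 × 200%/10⌋ = $36,039; SL = ⌊$161,396/8⌋ = $20,174 → take DB $36,039. Book value $144,157.
Year 4: DB = ⌊$144,157 × 200%/10⌋ = $28,831; SL = ⌊$125,357/7⌋ = $17,908 → take DB $28,831. Book value $115,326.
Year 5: DB = ⌊$115,326 × 200%/10⌋ = $23,065; SL = ⌊$96,526/6⌋ = $16,087 → take DB $23,065. Book value $92,261.
Year 6: DB = ⌊$92,261 × 200%/10⌋ = $18,452; SL = ⌊$73,461/5⌋ = $14,692 → take DB $18,452. Book value $73,809.

$73,809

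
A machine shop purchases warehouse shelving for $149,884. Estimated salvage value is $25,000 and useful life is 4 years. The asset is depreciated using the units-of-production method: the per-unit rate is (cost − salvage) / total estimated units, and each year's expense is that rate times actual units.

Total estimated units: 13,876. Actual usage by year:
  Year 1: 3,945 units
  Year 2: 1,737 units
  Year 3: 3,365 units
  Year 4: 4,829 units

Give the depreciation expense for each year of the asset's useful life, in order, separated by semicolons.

Depreciable base = $149,884 − $25,000 = $124,884.
Rate = $124,884 / 13,876 units = $9 per unit.
Year 1: 3,945 × $9 = $35,505. Book value $114,379.
Year 2: 1,737 × $9 = $15,633. Book value $98,746.
Year 3: 3,365 × $9 = $30,285. Book value $68,461.
Year 4: 4,829 × $9 = $43,461. Book value $25,000.

$35,505; $15,633; $30,285; $43,461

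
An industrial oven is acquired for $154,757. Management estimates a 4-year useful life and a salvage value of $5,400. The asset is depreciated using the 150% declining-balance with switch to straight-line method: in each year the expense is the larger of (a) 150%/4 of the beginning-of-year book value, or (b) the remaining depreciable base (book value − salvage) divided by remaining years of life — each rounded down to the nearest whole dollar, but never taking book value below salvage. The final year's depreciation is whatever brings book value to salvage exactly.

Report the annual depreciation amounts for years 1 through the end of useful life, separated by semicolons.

Depreciable base = $154,757 − $5,400 = $149,357.
Year 1: DB = ⌊$154,757 × 150%/4⌋ = $58,033; SL = ⌊$149,357/4⌋ = $37,339 → take DB $58,033. Book value $96,724.
Year 2: DB = ⌊$96,724 × 150%/4⌋ = $36,271; SL = ⌊$91,324/3⌋ = $30,441 → take DB $36,271. Book value $60,453.
Year 3: DB = ⌊$60,453 × 150%/4⌋ = $22,669; SL = ⌊$55,053/2⌋ = $27,526 → take SL $27,526. Book value $32,927.
Year 4 (final): $32,927 − $5,400 = $27,527. Book value $5,400.

$58,033; $36,271; $27,526; $27,527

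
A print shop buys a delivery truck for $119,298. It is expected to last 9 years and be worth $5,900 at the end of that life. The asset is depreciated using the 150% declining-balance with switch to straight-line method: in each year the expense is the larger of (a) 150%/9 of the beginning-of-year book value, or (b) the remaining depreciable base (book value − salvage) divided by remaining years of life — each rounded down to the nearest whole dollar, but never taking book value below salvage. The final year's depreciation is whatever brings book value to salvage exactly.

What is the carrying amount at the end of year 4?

$57,533

Depreciable base = $119,298 − $5,900 = $113,398.
Year 1: DB = ⌊$119,298 × 150%/9⌋ = $19,883; SL = ⌊$113,398/9⌋ = $12,599 → take DB $19,883. Book value $99,415.
Year 2: DB = ⌊$99,415 × 150%/9⌋ = $16,569; SL = ⌊$93,515/8⌋ = $11,689 → take DB $16,569. Book value $82,846.
Year 3: DB = ⌊$82,846 × 150%/9⌋ = $13,807; SL = ⌊$76,946/7⌋ = $10,992 → take DB $13,807. Book value $69,039.
Year 4: DB = ⌊$69,039 × 150%/9⌋ = $11,506; SL = ⌊$63,139/6⌋ = $10,523 → take DB $11,506. Book value $57,533.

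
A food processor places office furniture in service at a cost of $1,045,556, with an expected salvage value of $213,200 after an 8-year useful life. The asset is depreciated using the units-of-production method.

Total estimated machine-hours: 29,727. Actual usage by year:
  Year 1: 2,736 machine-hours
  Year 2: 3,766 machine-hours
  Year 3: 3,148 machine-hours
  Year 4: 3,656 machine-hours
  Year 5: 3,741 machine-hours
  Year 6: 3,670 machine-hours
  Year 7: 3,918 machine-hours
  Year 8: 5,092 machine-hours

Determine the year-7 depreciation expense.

Depreciable base = $1,045,556 − $213,200 = $832,356.
Rate = $832,356 / 29,727 machine-hours = $28 per machine-hour.
Year 1: 2,736 × $28 = $76,608. Book value $968,948.
Year 2: 3,766 × $28 = $105,448. Book value $863,500.
Year 3: 3,148 × $28 = $88,144. Book value $775,356.
Year 4: 3,656 × $28 = $102,368. Book value $672,988.
Year 5: 3,741 × $28 = $104,748. Book value $568,240.
Year 6: 3,670 × $28 = $102,760. Book value $465,480.
Year 7: 3,918 × $28 = $109,704. Book value $355,776.

$109,704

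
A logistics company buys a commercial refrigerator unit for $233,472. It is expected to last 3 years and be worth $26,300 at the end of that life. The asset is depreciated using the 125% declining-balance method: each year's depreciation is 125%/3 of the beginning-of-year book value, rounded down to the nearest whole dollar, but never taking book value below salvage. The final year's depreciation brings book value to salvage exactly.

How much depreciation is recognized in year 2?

Depreciable base = $233,472 − $26,300 = $207,172.
Year 1: ⌊$233,472 × 125%/3⌋ = $97,280. Book value $136,192.
Year 2: ⌊$136,192 × 125%/3⌋ = $56,746. Book value $79,446.

$56,746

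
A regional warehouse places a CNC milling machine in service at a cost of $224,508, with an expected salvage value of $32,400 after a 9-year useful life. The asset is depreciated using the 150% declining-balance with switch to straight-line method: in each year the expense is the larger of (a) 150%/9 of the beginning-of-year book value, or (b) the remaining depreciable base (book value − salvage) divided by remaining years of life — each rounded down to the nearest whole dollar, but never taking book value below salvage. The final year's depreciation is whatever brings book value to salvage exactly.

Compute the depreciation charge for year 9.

Depreciable base = $224,508 − $32,400 = $192,108.
Year 1: DB = ⌊$224,508 × 150%/9⌋ = $37,418; SL = ⌊$192,108/9⌋ = $21,345 → take DB $37,418. Book value $187,090.
Year 2: DB = ⌊$187,090 × 150%/9⌋ = $31,181; SL = ⌊$154,690/8⌋ = $19,336 → take DB $31,181. Book value $155,909.
Year 3: DB = ⌊$155,909 × 150%/9⌋ = $25,984; SL = ⌊$123,509/7⌋ = $17,644 → take DB $25,984. Book value $129,925.
Year 4: DB = ⌊$129,925 × 150%/9⌋ = $21,654; SL = ⌊$97,525/6⌋ = $16,254 → take DB $21,654. Book value $108,271.
Year 5: DB = ⌊$108,271 × 150%/9⌋ = $18,045; SL = ⌊$75,871/5⌋ = $15,174 → take DB $18,045. Book value $90,226.
Year 6: DB = ⌊$90,226 × 150%/9⌋ = $15,037; SL = ⌊$57,826/4⌋ = $14,456 → take DB $15,037. Book value $75,189.
Year 7: DB = ⌊$75,189 × 150%/9⌋ = $12,531; SL = ⌊$42,789/3⌋ = $14,263 → take SL $14,263. Book value $60,926.
Year 8: DB = ⌊$60,926 × 150%/9⌋ = $10,154; SL = ⌊$28,526/2⌋ = $14,263 → take SL $14,263. Book value $46,663.
Year 9 (final): $46,663 − $32,400 = $14,263. Book value $32,400.

$14,263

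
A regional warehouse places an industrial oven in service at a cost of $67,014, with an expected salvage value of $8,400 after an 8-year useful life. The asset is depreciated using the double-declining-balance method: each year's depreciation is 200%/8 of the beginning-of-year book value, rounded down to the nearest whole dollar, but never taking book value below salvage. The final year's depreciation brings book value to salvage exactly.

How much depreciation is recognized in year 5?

$5,301

Depreciable base = $67,014 − $8,400 = $58,614.
Year 1: ⌊$67,014 × 200%/8⌋ = $16,753. Book value $50,261.
Year 2: ⌊$50,261 × 200%/8⌋ = $12,565. Book value $37,696.
Year 3: ⌊$37,696 × 200%/8⌋ = $9,424. Book value $28,272.
Year 4: ⌊$28,272 × 200%/8⌋ = $7,068. Book value $21,204.
Year 5: ⌊$21,204 × 200%/8⌋ = $5,301. Book value $15,903.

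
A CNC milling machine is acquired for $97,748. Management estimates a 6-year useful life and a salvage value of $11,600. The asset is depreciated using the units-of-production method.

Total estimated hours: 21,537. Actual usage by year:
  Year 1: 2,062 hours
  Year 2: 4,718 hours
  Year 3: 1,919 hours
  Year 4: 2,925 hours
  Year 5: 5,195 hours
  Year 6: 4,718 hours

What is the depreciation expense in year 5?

Depreciable base = $97,748 − $11,600 = $86,148.
Rate = $86,148 / 21,537 hours = $4 per hour.
Year 1: 2,062 × $4 = $8,248. Book value $89,500.
Year 2: 4,718 × $4 = $18,872. Book value $70,628.
Year 3: 1,919 × $4 = $7,676. Book value $62,952.
Year 4: 2,925 × $4 = $11,700. Book value $51,252.
Year 5: 5,195 × $4 = $20,780. Book value $30,472.

$20,780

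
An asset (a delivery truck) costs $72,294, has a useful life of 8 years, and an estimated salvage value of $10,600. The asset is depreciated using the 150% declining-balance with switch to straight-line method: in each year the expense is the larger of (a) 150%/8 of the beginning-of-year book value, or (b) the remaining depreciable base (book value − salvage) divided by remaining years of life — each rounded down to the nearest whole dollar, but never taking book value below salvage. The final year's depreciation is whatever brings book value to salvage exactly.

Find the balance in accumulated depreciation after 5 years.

Depreciable base = $72,294 − $10,600 = $61,694.
Year 1: DB = ⌊$72,294 × 150%/8⌋ = $13,555; SL = ⌊$61,694/8⌋ = $7,711 → take DB $13,555. Book value $58,739.
Year 2: DB = ⌊$58,739 × 150%/8⌋ = $11,013; SL = ⌊$48,139/7⌋ = $6,877 → take DB $11,013. Book value $47,726.
Year 3: DB = ⌊$47,726 × 150%/8⌋ = $8,948; SL = ⌊$37,126/6⌋ = $6,187 → take DB $8,948. Book value $38,778.
Year 4: DB = ⌊$38,778 × 150%/8⌋ = $7,270; SL = ⌊$28,178/5⌋ = $5,635 → take DB $7,270. Book value $31,508.
Year 5: DB = ⌊$31,508 × 150%/8⌋ = $5,907; SL = ⌊$20,908/4⌋ = $5,227 → take DB $5,907. Book value $25,601.
Accumulated through year 5 = $72,294 − $25,601 = $46,693.

$46,693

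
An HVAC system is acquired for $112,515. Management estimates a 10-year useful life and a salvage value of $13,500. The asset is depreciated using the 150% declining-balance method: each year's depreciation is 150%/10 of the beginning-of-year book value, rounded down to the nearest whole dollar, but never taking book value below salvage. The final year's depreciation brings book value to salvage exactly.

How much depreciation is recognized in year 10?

Depreciable base = $112,515 − $13,500 = $99,015.
Year 1: ⌊$112,515 × 150%/10⌋ = $16,877. Book value $95,638.
Year 2: ⌊$95,638 × 150%/10⌋ = $14,345. Book value $81,293.
Year 3: ⌊$81,293 × 150%/10⌋ = $12,193. Book value $69,100.
Year 4: ⌊$69,100 × 150%/10⌋ = $10,365. Book value $58,735.
Year 5: ⌊$58,735 × 150%/10⌋ = $8,810. Book value $49,925.
Year 6: ⌊$49,925 × 150%/10⌋ = $7,488. Book value $42,437.
Year 7: ⌊$42,437 × 150%/10⌋ = $6,365. Book value $36,072.
Year 8: ⌊$36,072 × 150%/10⌋ = $5,410. Book value $30,662.
Year 9: ⌊$30,662 × 150%/10⌋ = $4,599. Book value $26,063.
Year 10 (final): $26,063 − $13,500 = $12,563. Book value $13,500.

$12,563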